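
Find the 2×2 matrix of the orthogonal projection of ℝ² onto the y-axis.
[[0, 0], [0, 1]]

The orthogonal projection onto the line spanned by a nonzero vector u = (a, b) has matrix P = (u uᵀ) / (uᵀ u) = (1/(a² + b²)) · [[a², ab], [ab, b²]].
Here u = (0, 1), so a² + b² = 0 + 1 = 1.
P = (1/1) · [[0, 0], [0, 1]] = [[0, 0], [0, 1]].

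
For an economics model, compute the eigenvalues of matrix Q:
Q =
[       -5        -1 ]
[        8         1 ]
λ = -3, -1

Solve det(Q - λI) = 0. For a 2×2 matrix the characteristic equation is λ² - (trace)λ + det = 0.
trace(Q) = a + d = -5 + 1 = -4.
det(Q) = a*d - b*c = (-5)*(1) - (-1)*(8) = -5 + 8 = 3.
Characteristic equation: λ² - (-4)λ + (3) = 0.
Discriminant = (-4)² - 4*(3) = 16 - 12 = 4.
λ = (-4 ± √4) / 2 = (-4 ± 2) / 2 = -3, -1.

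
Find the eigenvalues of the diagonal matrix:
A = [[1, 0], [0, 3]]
λ₁ = 1, λ₂ = 3

The characteristic polynomial of A is det(A - λI) = (1 - λ)(3 - λ) = 0.
The roots are λ = 1 and λ = 3, so the eigenvalues are the diagonal entries.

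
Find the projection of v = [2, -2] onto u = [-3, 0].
[2, 0]

The projection of v onto u is proj_u(v) = ((v·u) / (u·u)) · u.
v·u = (2)*(-3) + (-2)*(0) = -6.
u·u = (-3)*(-3) + (0)*(0) = 9.
coefficient = -6 / 9 = -2/3.
proj_u(v) = -2/3 · [-3, 0] = [2, 0].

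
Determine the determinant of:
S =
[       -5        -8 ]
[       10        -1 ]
det(S) = 85

For a 2×2 matrix [[a, b], [c, d]], det = a*d - b*c.
det(S) = (-5)*(-1) - (-8)*(10) = 5 + 80 = 85.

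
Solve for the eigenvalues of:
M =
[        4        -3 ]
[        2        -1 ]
λ = 1, 2

Solve det(M - λI) = 0. For a 2×2 matrix the characteristic equation is λ² - (trace)λ + det = 0.
trace(M) = a + d = 4 - 1 = 3.
det(M) = a*d - b*c = (4)*(-1) - (-3)*(2) = -4 + 6 = 2.
Characteristic equation: λ² - (3)λ + (2) = 0.
Discriminant = (3)² - 4*(2) = 9 - 8 = 1.
λ = (3 ± √1) / 2 = (3 ± 1) / 2 = 1, 2.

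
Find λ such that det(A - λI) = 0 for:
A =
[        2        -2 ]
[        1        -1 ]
λ = 0, 1

Solve det(A - λI) = 0. For a 2×2 matrix the characteristic equation is λ² - (trace)λ + det = 0.
trace(A) = a + d = 2 - 1 = 1.
det(A) = a*d - b*c = (2)*(-1) - (-2)*(1) = -2 + 2 = 0.
Characteristic equation: λ² - (1)λ + (0) = 0.
Discriminant = (1)² - 4*(0) = 1 - 0 = 1.
λ = (1 ± √1) / 2 = (1 ± 1) / 2 = 0, 1.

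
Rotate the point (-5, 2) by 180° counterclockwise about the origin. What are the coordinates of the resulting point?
(5, -2)

Rotation matrix R(θ) = [[cos θ, -sin θ], [sin θ, cos θ]]; for θ = 180°:
R = [[-1, 0], [0, -1]]
Result: R × [-5, 2]ᵀ = [-1·-5 + (0)·2, 0·-5 + (-1)·2]ᵀ = (5, -2)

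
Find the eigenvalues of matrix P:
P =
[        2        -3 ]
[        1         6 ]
λ = 3, 5

Solve det(P - λI) = 0. For a 2×2 matrix the characteristic equation is λ² - (trace)λ + det = 0.
trace(P) = a + d = 2 + 6 = 8.
det(P) = a*d - b*c = (2)*(6) - (-3)*(1) = 12 + 3 = 15.
Characteristic equation: λ² - (8)λ + (15) = 0.
Discriminant = (8)² - 4*(15) = 64 - 60 = 4.
λ = (8 ± √4) / 2 = (8 ± 2) / 2 = 3, 5.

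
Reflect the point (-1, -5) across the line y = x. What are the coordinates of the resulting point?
(-5, -1)

Reflection across line y = x: (-1, -5) → (-5, -1)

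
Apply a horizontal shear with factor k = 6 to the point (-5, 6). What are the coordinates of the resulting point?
(31, 6)

Shear matrix for horizontal shear with factor k = 6:
[[1, 6], [0, 1]]
Result: (-5, 6) → (31, 6)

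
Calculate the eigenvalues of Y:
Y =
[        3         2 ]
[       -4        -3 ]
λ = -1, 1

Solve det(Y - λI) = 0. For a 2×2 matrix the characteristic equation is λ² - (trace)λ + det = 0.
trace(Y) = a + d = 3 - 3 = 0.
det(Y) = a*d - b*c = (3)*(-3) - (2)*(-4) = -9 + 8 = -1.
Characteristic equation: λ² - (0)λ + (-1) = 0.
Discriminant = (0)² - 4*(-1) = 0 + 4 = 4.
λ = (0 ± √4) / 2 = (0 ± 2) / 2 = -1, 1.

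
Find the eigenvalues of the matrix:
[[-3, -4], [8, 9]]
λ = 1 and λ = 5

Characteristic equation: det(A - λI) = 0
λ² - (trace)λ + (det) = 0
λ² - (6)λ + (5) = 0
λ² - 6λ + 5 = 0
Solving: λ = 1, 5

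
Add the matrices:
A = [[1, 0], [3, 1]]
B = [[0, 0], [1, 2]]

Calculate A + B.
[[1, 0], [4, 3]]

Add corresponding elements:
(1)+(0)=1
(0)+(0)=0
(3)+(1)=4
(1)+(2)=3
A + B = [[1, 0], [4, 3]]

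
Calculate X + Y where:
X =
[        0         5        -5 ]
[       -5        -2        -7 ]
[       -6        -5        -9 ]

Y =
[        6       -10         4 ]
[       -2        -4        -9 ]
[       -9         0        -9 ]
X + Y =
[        6        -5        -1 ]
[       -7        -6       -16 ]
[      -15        -5       -18 ]

Matrix addition is elementwise: (X+Y)[i][j] = X[i][j] + Y[i][j].
  (X+Y)[0][0] = (0) + (6) = 6
  (X+Y)[0][1] = (5) + (-10) = -5
  (X+Y)[0][2] = (-5) + (4) = -1
  (X+Y)[1][0] = (-5) + (-2) = -7
  (X+Y)[1][1] = (-2) + (-4) = -6
  (X+Y)[1][2] = (-7) + (-9) = -16
  (X+Y)[2][0] = (-6) + (-9) = -15
  (X+Y)[2][1] = (-5) + (0) = -5
  (X+Y)[2][2] = (-9) + (-9) = -18
X + Y =
[        6        -5        -1 ]
[       -7        -6       -16 ]
[      -15        -5       -18 ]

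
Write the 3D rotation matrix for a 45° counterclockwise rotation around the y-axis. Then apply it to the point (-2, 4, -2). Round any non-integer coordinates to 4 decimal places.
R = [[√2/2, 0, √2/2], [0, 1, 0], [-√2/2, 0, √2/2]]; R·(-2, 4, -2) = (-2.8284, 4.0000, 0.0000)

Rotation matrix for 45° around y-axis:
cos(45°) = √2/2, sin(45°) = √2/2
R = [[√2/2, 0, √2/2], [0, 1, 0], [-√2/2, 0, √2/2]]
Apply to (-2, 4, -2): R·[-2, 4, -2]ᵀ = (-2.8284, 4.0000, 0.0000)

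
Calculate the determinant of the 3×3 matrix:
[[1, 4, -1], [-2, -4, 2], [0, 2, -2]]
-8

Expansion along first row:
det = 1·det([[-4,2],[2,-2]]) - 4·det([[-2,2],[0,-2]]) + -1·det([[-2,-4],[0,2]])
    = 1·(-4·-2 - 2·2) - 4·(-2·-2 - 2·0) + -1·(-2·2 - -4·0)
    = 1·4 - 4·4 + -1·-4
    = 4 + -16 + 4 = -8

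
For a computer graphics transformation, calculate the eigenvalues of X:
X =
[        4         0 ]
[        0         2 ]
λ = 2, 4

Solve det(X - λI) = 0. For a 2×2 matrix the characteristic equation is λ² - (trace)λ + det = 0.
trace(X) = a + d = 4 + 2 = 6.
det(X) = a*d - b*c = (4)*(2) - (0)*(0) = 8 - 0 = 8.
Characteristic equation: λ² - (6)λ + (8) = 0.
Discriminant = (6)² - 4*(8) = 36 - 32 = 4.
λ = (6 ± √4) / 2 = (6 ± 2) / 2 = 2, 4.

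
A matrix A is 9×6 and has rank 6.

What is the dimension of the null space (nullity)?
0

The rank-nullity theorem for an m×n matrix states:
rank(A) + nullity(A) = n (the number of columns).
Here n = 6 and rank(A) = 6, so nullity(A) = 6 - 6 = 0.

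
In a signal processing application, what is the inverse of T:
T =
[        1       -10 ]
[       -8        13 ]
det(T) = -67
T⁻¹ =
[   -13/67    -10/67 ]
[    -8/67     -1/67 ]

For a 2×2 matrix T = [[a, b], [c, d]] with det(T) ≠ 0, T⁻¹ = (1/det(T)) * [[d, -b], [-c, a]].
det(T) = (1)*(13) - (-10)*(-8) = 13 - 80 = -67.
T⁻¹ = (1/-67) * [[13, 10], [8, 1]].
Dividing each entry by -67 and reducing:
T⁻¹ =
[   -13/67    -10/67 ]
[    -8/67     -1/67 ]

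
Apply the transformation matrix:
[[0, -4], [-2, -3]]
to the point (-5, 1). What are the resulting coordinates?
(-4, 7)

Matrix multiplication:
[[0, -4], [-2, -3]] × [-5, 1]ᵀ
= [0×-5 + -4×1, -2×-5 + -3×1]ᵀ
= [-4.0000, 7.0000]ᵀ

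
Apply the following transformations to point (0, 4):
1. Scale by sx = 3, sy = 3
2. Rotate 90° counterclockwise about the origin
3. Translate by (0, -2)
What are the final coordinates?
(-12, -2)

Step 1: Scale → (0, 12)
Step 2: Rotate 90° → (-12, 0)
Step 3: Translate → (-12, -2)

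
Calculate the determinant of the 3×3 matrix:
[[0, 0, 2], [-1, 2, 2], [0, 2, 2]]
-4

Expansion along first row:
det = 0·det([[2,2],[2,2]]) - 0·det([[-1,2],[0,2]]) + 2·det([[-1,2],[0,2]])
    = 0·(2·2 - 2·2) - 0·(-1·2 - 2·0) + 2·(-1·2 - 2·0)
    = 0·0 - 0·-2 + 2·-2
    = 0 + 0 + -4 = -4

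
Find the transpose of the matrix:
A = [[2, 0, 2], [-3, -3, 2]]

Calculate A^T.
[[2, -3], [0, -3], [2, 2]]

The transpose sends entry (i,j) to (j,i); rows become columns.
Row 0 of A: [2, 0, 2] -> column 0 of A^T.
Row 1 of A: [-3, -3, 2] -> column 1 of A^T.
A^T = [[2, -3], [0, -3], [2, 2]]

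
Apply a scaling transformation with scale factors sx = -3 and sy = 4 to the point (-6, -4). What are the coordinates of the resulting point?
(18, -16)

Scaling matrix:
[[-3, 0], [0, 4]]
Result: (-6 × -3, -4 × 4) = (18, -16)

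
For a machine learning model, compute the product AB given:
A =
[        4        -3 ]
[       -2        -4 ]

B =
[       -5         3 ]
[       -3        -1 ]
AB =
[      -11        15 ]
[       22        -2 ]

Matrix multiplication: (AB)[i][j] = sum over k of A[i][k] * B[k][j].
  (AB)[0][0] = (4)*(-5) + (-3)*(-3) = -11
  (AB)[0][1] = (4)*(3) + (-3)*(-1) = 15
  (AB)[1][0] = (-2)*(-5) + (-4)*(-3) = 22
  (AB)[1][1] = (-2)*(3) + (-4)*(-1) = -2
AB =
[      -11        15 ]
[       22        -2 ]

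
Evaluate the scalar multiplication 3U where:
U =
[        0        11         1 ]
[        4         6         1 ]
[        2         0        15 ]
3U =
[        0        33         3 ]
[       12        18         3 ]
[        6         0        45 ]

Scalar multiplication is elementwise: (3U)[i][j] = 3 * U[i][j].
  (3U)[0][0] = 3 * (0) = 0
  (3U)[0][1] = 3 * (11) = 33
  (3U)[0][2] = 3 * (1) = 3
  (3U)[1][0] = 3 * (4) = 12
  (3U)[1][1] = 3 * (6) = 18
  (3U)[1][2] = 3 * (1) = 3
  (3U)[2][0] = 3 * (2) = 6
  (3U)[2][1] = 3 * (0) = 0
  (3U)[2][2] = 3 * (15) = 45
3U =
[        0        33         3 ]
[       12        18         3 ]
[        6         0        45 ]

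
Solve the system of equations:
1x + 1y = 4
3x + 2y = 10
x = 2, y = 2

Use elimination (row reduction):
Equation 1: 1x + 1y = 4.
Equation 2: 3x + 2y = 10.
Multiply Eq1 by 3 and Eq2 by 1: 3x + 3y = 12;  3x + 2y = 10.
Subtract: (-1)y = -2, so y = 2.
Back-substitute into Eq1: 1x + 1*(2) = 4, so x = 2.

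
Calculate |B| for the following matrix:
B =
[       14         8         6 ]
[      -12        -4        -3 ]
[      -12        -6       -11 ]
det(B) = -260

Expand along row 0 (cofactor expansion): det(B) = a*(e*i - f*h) - b*(d*i - f*g) + c*(d*h - e*g), where the 3×3 is [[a, b, c], [d, e, f], [g, h, i]].
Minor M_00 = (-4)*(-11) - (-3)*(-6) = 44 - 18 = 26.
Minor M_01 = (-12)*(-11) - (-3)*(-12) = 132 - 36 = 96.
Minor M_02 = (-12)*(-6) - (-4)*(-12) = 72 - 48 = 24.
det(B) = (14)*(26) - (8)*(96) + (6)*(24) = 364 - 768 + 144 = -260.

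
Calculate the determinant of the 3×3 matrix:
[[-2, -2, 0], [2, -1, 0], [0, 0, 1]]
6

Expansion along first row:
det = -2·det([[-1,0],[0,1]]) - -2·det([[2,0],[0,1]]) + 0·det([[2,-1],[0,0]])
    = -2·(-1·1 - 0·0) - -2·(2·1 - 0·0) + 0·(2·0 - -1·0)
    = -2·-1 - -2·2 + 0·0
    = 2 + 4 + 0 = 6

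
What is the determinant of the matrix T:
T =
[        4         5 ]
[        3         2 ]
det(T) = -7

For a 2×2 matrix [[a, b], [c, d]], det = a*d - b*c.
det(T) = (4)*(2) - (5)*(3) = 8 - 15 = -7.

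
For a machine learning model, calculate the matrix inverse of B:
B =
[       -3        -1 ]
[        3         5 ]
det(B) = -12
B⁻¹ =
[    -5/12     -1/12 ]
[      1/4       1/4 ]

For a 2×2 matrix B = [[a, b], [c, d]] with det(B) ≠ 0, B⁻¹ = (1/det(B)) * [[d, -b], [-c, a]].
det(B) = (-3)*(5) - (-1)*(3) = -15 + 3 = -12.
B⁻¹ = (1/-12) * [[5, 1], [-3, -3]].
Dividing each entry by -12 and reducing:
B⁻¹ =
[    -5/12     -1/12 ]
[      1/4       1/4 ]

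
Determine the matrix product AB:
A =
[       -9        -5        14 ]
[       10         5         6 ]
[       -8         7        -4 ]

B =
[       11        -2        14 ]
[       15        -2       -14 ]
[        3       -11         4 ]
AB =
[     -132      -126         0 ]
[      203       -96        94 ]
[        5        46      -226 ]

Matrix multiplication: (AB)[i][j] = sum over k of A[i][k] * B[k][j].
  (AB)[0][0] = (-9)*(11) + (-5)*(15) + (14)*(3) = -132
  (AB)[0][1] = (-9)*(-2) + (-5)*(-2) + (14)*(-11) = -126
  (AB)[0][2] = (-9)*(14) + (-5)*(-14) + (14)*(4) = 0
  (AB)[1][0] = (10)*(11) + (5)*(15) + (6)*(3) = 203
  (AB)[1][1] = (10)*(-2) + (5)*(-2) + (6)*(-11) = -96
  (AB)[1][2] = (10)*(14) + (5)*(-14) + (6)*(4) = 94
  (AB)[2][0] = (-8)*(11) + (7)*(15) + (-4)*(3) = 5
  (AB)[2][1] = (-8)*(-2) + (7)*(-2) + (-4)*(-11) = 46
  (AB)[2][2] = (-8)*(14) + (7)*(-14) + (-4)*(4) = -226
AB =
[     -132      -126         0 ]
[      203       -96        94 ]
[        5        46      -226 ]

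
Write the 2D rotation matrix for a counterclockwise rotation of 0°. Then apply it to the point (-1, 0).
R = [[1, 0], [0, 1]]; R·(-1, 0) = (-1, 0)

Rotation matrix formula: R(θ) = [[cos θ, -sin θ], [sin θ, cos θ]]
For θ = 0°:
cos(0°) = 1
sin(0°) = 0
R = [[1, 0], [0, 1]]
Apply to (-1, 0): [1·-1 + (0)·0, 0·-1 + 1·0] = (-1, 0)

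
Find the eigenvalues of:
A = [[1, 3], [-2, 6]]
λ = 3, 4

Solve det(A - λI) = 0. For a 2×2 matrix this is λ² - (trace)λ + det = 0.
trace(A) = 1 + 6 = 7.
det(A) = (1)*(6) - (3)*(-2) = 6 + 6 = 12.
Characteristic equation: λ² - (7)λ + (12) = 0.
Discriminant: (7)² - 4*(12) = 49 - 48 = 1.
Roots: λ = (7 ± √1) / 2 = 3, 4.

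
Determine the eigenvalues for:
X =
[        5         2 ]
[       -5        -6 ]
λ = -5, 4

Solve det(X - λI) = 0. For a 2×2 matrix the characteristic equation is λ² - (trace)λ + det = 0.
trace(X) = a + d = 5 - 6 = -1.
det(X) = a*d - b*c = (5)*(-6) - (2)*(-5) = -30 + 10 = -20.
Characteristic equation: λ² - (-1)λ + (-20) = 0.
Discriminant = (-1)² - 4*(-20) = 1 + 80 = 81.
λ = (-1 ± √81) / 2 = (-1 ± 9) / 2 = -5, 4.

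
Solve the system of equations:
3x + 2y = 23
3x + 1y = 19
x = 5, y = 4

Use elimination (row reduction):
Equation 1: 3x + 2y = 23.
Equation 2: 3x + 1y = 19.
Multiply Eq1 by 3 and Eq2 by 3: 9x + 6y = 69;  9x + 3y = 57.
Subtract: (-3)y = -12, so y = 4.
Back-substitute into Eq1: 3x + 2*(4) = 23, so x = 5.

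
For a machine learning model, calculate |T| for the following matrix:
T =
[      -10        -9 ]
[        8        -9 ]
det(T) = 162

For a 2×2 matrix [[a, b], [c, d]], det = a*d - b*c.
det(T) = (-10)*(-9) - (-9)*(8) = 90 + 72 = 162.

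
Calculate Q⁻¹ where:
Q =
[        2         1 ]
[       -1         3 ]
det(Q) = 7
Q⁻¹ =
[      3/7      -1/7 ]
[      1/7       2/7 ]

For a 2×2 matrix Q = [[a, b], [c, d]] with det(Q) ≠ 0, Q⁻¹ = (1/det(Q)) * [[d, -b], [-c, a]].
det(Q) = (2)*(3) - (1)*(-1) = 6 + 1 = 7.
Q⁻¹ = (1/7) * [[3, -1], [1, 2]].
Dividing each entry by 7 and reducing:
Q⁻¹ =
[      3/7      -1/7 ]
[      1/7       2/7 ]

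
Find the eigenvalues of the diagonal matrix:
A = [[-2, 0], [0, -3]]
λ₁ = -2, λ₂ = -3

The characteristic polynomial of A is det(A - λI) = (-2 - λ)(-3 - λ) = 0.
The roots are λ = -2 and λ = -3, so the eigenvalues are the diagonal entries.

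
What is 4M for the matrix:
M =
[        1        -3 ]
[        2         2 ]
4M =
[        4       -12 ]
[        8         8 ]

Scalar multiplication is elementwise: (4M)[i][j] = 4 * M[i][j].
  (4M)[0][0] = 4 * (1) = 4
  (4M)[0][1] = 4 * (-3) = -12
  (4M)[1][0] = 4 * (2) = 8
  (4M)[1][1] = 4 * (2) = 8
4M =
[        4       -12 ]
[        8         8 ]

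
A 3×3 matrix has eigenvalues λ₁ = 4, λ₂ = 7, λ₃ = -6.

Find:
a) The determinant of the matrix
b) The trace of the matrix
det = -168, trace = 5

Two standard eigenvalue identities:
- det(A) equals the product of the eigenvalues (counted with multiplicity).
- trace(A) equals the sum of the eigenvalues.
det(A) = (4)*(7)*(-6) = -168.
trace(A) = 4 + 7 - 6 = 5.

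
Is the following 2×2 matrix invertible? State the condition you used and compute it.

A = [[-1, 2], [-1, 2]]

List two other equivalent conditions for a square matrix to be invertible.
No, not invertible; det(A) = 0 (two rows are equal, so the rows are linearly dependent). Equivalent conditions (failing for this A): rank(A) < 2; Ax = 0 has non-trivial solutions; 0 is an eigenvalue; the columns are linearly dependent.

To check invertibility, compute det(A).
In this matrix, row 0 and the last row are identical, so one row is a scalar multiple of another and the rows are linearly dependent.
A matrix with linearly dependent rows has det = 0 and is not invertible.
Equivalent failed conditions:
- rank(A) < 2.
- Ax = 0 has non-trivial solutions.
- 0 is an eigenvalue.
- The columns are linearly dependent.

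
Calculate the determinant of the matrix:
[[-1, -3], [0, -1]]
1

For a 2×2 matrix [[a, b], [c, d]], det = ad - bc
det = (-1)(-1) - (-3)(0) = 1 - 0 = 1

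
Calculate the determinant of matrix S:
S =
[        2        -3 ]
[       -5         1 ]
det(S) = -13

For a 2×2 matrix [[a, b], [c, d]], det = a*d - b*c.
det(S) = (2)*(1) - (-3)*(-5) = 2 - 15 = -13.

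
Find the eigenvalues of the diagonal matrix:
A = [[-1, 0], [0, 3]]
λ₁ = -1, λ₂ = 3

The characteristic polynomial of A is det(A - λI) = (-1 - λ)(3 - λ) = 0.
The roots are λ = -1 and λ = 3, so the eigenvalues are the diagonal entries.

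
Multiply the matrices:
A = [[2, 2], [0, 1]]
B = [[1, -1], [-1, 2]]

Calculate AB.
[[0, 2], [-1, 2]]

Each entry (i,j) of AB = sum over k of A[i][k]*B[k][j].
(AB)[0][0] = (2)*(1) + (2)*(-1) = 0
(AB)[0][1] = (2)*(-1) + (2)*(2) = 2
(AB)[1][0] = (0)*(1) + (1)*(-1) = -1
(AB)[1][1] = (0)*(-1) + (1)*(2) = 2
AB = [[0, 2], [-1, 2]]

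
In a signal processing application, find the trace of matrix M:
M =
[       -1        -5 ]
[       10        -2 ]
tr(M) = -1 - 2 = -3

The trace of a square matrix is the sum of its diagonal entries.
Diagonal entries of M: M[0][0] = -1, M[1][1] = -2.
tr(M) = -1 - 2 = -3.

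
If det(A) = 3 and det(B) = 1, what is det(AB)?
3

Use the multiplicative property of determinants: det(AB) = det(A)*det(B).
det(AB) = (3)*(1) = 3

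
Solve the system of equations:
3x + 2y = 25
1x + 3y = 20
x = 5, y = 5

Use elimination (row reduction):
Equation 1: 3x + 2y = 25.
Equation 2: 1x + 3y = 20.
Multiply Eq1 by 1 and Eq2 by 3: 3x + 2y = 25;  3x + 9y = 60.
Subtract: (7)y = 35, so y = 5.
Back-substitute into Eq1: 3x + 2*(5) = 25, so x = 5.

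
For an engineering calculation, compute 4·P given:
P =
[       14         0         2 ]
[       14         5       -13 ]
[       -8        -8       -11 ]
4P =
[       56         0         8 ]
[       56        20       -52 ]
[      -32       -32       -44 ]

Scalar multiplication is elementwise: (4P)[i][j] = 4 * P[i][j].
  (4P)[0][0] = 4 * (14) = 56
  (4P)[0][1] = 4 * (0) = 0
  (4P)[0][2] = 4 * (2) = 8
  (4P)[1][0] = 4 * (14) = 56
  (4P)[1][1] = 4 * (5) = 20
  (4P)[1][2] = 4 * (-13) = -52
  (4P)[2][0] = 4 * (-8) = -32
  (4P)[2][1] = 4 * (-8) = -32
  (4P)[2][2] = 4 * (-11) = -44
4P =
[       56         0         8 ]
[       56        20       -52 ]
[      -32       -32       -44 ]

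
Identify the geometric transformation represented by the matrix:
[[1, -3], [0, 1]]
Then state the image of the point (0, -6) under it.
horizontal shear with factor -3; image of (0, -6) is (18, -6)

The matrix [[1, k], [0, 1]] sends (x, y) to (x + -3y, y), leaving the y-coordinate fixed: a horizontal shear.
The matrix [[1, -3], [0, 1]] represents: horizontal shear with factor -3.
Applying it to (0, -6): [1·0 + -3·-6, 0·0 + 1·-6] = (18, -6).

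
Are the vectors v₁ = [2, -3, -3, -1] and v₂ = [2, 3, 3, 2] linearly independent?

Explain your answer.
Yes, linearly independent

Two vectors are linearly dependent iff one is a scalar multiple of the other.
No single scalar k satisfies v₂ = k·v₁ (the ratios of corresponding entries disagree), so v₁ and v₂ are linearly independent.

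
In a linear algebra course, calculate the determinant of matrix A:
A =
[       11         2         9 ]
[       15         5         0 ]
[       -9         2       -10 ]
det(A) = 425

Expand along row 0 (cofactor expansion): det(A) = a*(e*i - f*h) - b*(d*i - f*g) + c*(d*h - e*g), where the 3×3 is [[a, b, c], [d, e, f], [g, h, i]].
Minor M_00 = (5)*(-10) - (0)*(2) = -50 - 0 = -50.
Minor M_01 = (15)*(-10) - (0)*(-9) = -150 - 0 = -150.
Minor M_02 = (15)*(2) - (5)*(-9) = 30 + 45 = 75.
det(A) = (11)*(-50) - (2)*(-150) + (9)*(75) = -550 + 300 + 675 = 425.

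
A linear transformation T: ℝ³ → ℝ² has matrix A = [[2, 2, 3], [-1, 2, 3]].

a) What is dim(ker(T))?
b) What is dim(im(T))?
dim(ker) = 1, dim(im) = 2

The two rows are not scalar multiples of one another (no single k satisfies row 2 = k × row 1), so they are linearly independent.
Thus rank(A) = 2.
dim(im(T)) = rank(A) = 2.
By the rank-nullity theorem applied to T: ℝ³ → ℝ², rank(A) + nullity(A) = 3 (the domain dimension), so dim(ker(T)) = 3 - 2 = 1.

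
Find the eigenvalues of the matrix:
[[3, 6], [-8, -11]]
λ = -5 and λ = -3

Characteristic equation: det(A - λI) = 0
λ² - (trace)λ + (det) = 0
λ² - (-8)λ + (15) = 0
λ² + 8λ + 15 = 0
Solving: λ = -5, -3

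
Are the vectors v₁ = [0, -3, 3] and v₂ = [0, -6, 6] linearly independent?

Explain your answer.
No, linearly dependent (v₂ = 2·v₁)

Check whether there is a scalar k with v₂ = k·v₁.
Comparing components, k = 2 satisfies 2·[0, -3, 3] = [0, -6, 6].
Since v₂ is a scalar multiple of v₁, the two vectors are linearly dependent.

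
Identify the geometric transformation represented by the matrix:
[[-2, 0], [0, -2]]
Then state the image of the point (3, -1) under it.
uniform scaling by factor -2; image of (3, -1) is (-6, 2)

This is a diagonal matrix with equal entries -2, so it scales both axes by the same factor -2.
The matrix [[-2, 0], [0, -2]] represents: uniform scaling by factor -2.
Applying it to (3, -1): [-2·3 + 0·-1, 0·3 + -2·-1] = (-6, 2).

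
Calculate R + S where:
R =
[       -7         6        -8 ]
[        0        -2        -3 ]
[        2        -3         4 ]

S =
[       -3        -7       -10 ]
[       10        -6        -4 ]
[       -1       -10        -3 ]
R + S =
[      -10        -1       -18 ]
[       10        -8        -7 ]
[        1       -13         1 ]

Matrix addition is elementwise: (R+S)[i][j] = R[i][j] + S[i][j].
  (R+S)[0][0] = (-7) + (-3) = -10
  (R+S)[0][1] = (6) + (-7) = -1
  (R+S)[0][2] = (-8) + (-10) = -18
  (R+S)[1][0] = (0) + (10) = 10
  (R+S)[1][1] = (-2) + (-6) = -8
  (R+S)[1][2] = (-3) + (-4) = -7
  (R+S)[2][0] = (2) + (-1) = 1
  (R+S)[2][1] = (-3) + (-10) = -13
  (R+S)[2][2] = (4) + (-3) = 1
R + S =
[      -10        -1       -18 ]
[       10        -8        -7 ]
[        1       -13         1 ]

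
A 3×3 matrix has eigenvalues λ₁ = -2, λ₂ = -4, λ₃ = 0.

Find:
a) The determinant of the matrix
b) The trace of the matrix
det = 0, trace = -6

Two standard eigenvalue identities:
- det(A) equals the product of the eigenvalues (counted with multiplicity).
- trace(A) equals the sum of the eigenvalues.
det(A) = (-2)*(-4)*(0) = 0.
trace(A) = -2 - 4 + 0 = -6.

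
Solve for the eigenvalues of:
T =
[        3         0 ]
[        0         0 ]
λ = 0, 3

Solve det(T - λI) = 0. For a 2×2 matrix the characteristic equation is λ² - (trace)λ + det = 0.
trace(T) = a + d = 3 + 0 = 3.
det(T) = a*d - b*c = (3)*(0) - (0)*(0) = 0 - 0 = 0.
Characteristic equation: λ² - (3)λ + (0) = 0.
Discriminant = (3)² - 4*(0) = 9 - 0 = 9.
λ = (3 ± √9) / 2 = (3 ± 3) / 2 = 0, 3.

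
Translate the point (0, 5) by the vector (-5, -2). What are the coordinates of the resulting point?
(-5, 3)

Translation by (-5, -2):
x' = 0 + -5 = -5
y' = 5 + -2 = 3
Homogeneous matrix: [[1, 0, -5], [0, 1, -2], [0, 0, 1]]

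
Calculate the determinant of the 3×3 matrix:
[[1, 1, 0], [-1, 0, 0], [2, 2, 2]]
2

Expansion along first row:
det = 1·det([[0,0],[2,2]]) - 1·det([[-1,0],[2,2]]) + 0·det([[-1,0],[2,2]])
    = 1·(0·2 - 0·2) - 1·(-1·2 - 0·2) + 0·(-1·2 - 0·2)
    = 1·0 - 1·-2 + 0·-2
    = 0 + 2 + 0 = 2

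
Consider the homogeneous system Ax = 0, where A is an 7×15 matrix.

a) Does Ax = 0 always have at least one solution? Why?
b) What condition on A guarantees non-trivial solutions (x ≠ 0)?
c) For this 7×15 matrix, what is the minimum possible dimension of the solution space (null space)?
a) Yes, x = 0 is always a solution. b) When A has linearly dependent columns (rank < n). c) Minimum nullity = 8.

a) x = 0 satisfies A·0 = 0, so the zero vector is always a solution.
b) Non-trivial solutions exist iff the columns of A are linearly dependent, equivalently rank(A) < n (the number of columns).
c) By rank-nullity, rank(A) + nullity(A) = n = 15. Since A has only 7 rows, rank(A) ≤ 7, so nullity(A) ≥ 15 - 7 = 8.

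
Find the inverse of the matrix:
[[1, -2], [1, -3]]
[[3, -2], [1, -1]]

For [[a,b],[c,d]], inverse = (1/det)·[[d,-b],[-c,a]]
det = 1·-3 - -2·1 = -1
Inverse = (1/-1)·[[-3, 2], [-1, 1]]
        = [[3, -2], [1, -1]]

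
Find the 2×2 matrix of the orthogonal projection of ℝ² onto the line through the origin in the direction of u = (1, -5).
[[1/26, -5/26], [-5/26, 25/26]]

The orthogonal projection onto the line spanned by a nonzero vector u = (a, b) has matrix P = (u uᵀ) / (uᵀ u) = (1/(a² + b²)) · [[a², ab], [ab, b²]].
Here u = (1, -5), so a² + b² = 1 + 25 = 26.
P = (1/26) · [[1, -5], [-5, 25]] = [[1/26, -5/26], [-5/26, 25/26]].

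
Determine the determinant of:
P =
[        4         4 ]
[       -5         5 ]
det(P) = 40

For a 2×2 matrix [[a, b], [c, d]], det = a*d - b*c.
det(P) = (4)*(5) - (4)*(-5) = 20 + 20 = 40.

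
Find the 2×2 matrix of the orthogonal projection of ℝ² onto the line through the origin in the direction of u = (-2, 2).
[[1/2, -1/2], [-1/2, 1/2]]

The orthogonal projection onto the line spanned by a nonzero vector u = (a, b) has matrix P = (u uᵀ) / (uᵀ u) = (1/(a² + b²)) · [[a², ab], [ab, b²]].
Here u = (-2, 2), so a² + b² = 4 + 4 = 8.
P = (1/8) · [[4, -4], [-4, 4]] = [[1/2, -1/2], [-1/2, 1/2]].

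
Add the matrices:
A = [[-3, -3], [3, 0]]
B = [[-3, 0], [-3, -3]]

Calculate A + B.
[[-6, -3], [0, -3]]

Add corresponding elements:
(-3)+(-3)=-6
(-3)+(0)=-3
(3)+(-3)=0
(0)+(-3)=-3
A + B = [[-6, -3], [0, -3]]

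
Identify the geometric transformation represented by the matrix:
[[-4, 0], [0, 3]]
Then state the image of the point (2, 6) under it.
non-uniform scaling by (-4, 3); image of (2, 6) is (-8, 18)

This is diagonal with distinct entries, so it scales the x-axis by -4 and the y-axis by 3.
The matrix [[-4, 0], [0, 3]] represents: non-uniform scaling by (-4, 3).
Applying it to (2, 6): [-4·2 + 0·6, 0·2 + 3·6] = (-8, 18).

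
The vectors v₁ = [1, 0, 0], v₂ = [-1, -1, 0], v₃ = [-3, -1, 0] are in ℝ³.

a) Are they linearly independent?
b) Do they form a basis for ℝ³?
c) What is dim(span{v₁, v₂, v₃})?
Not independent, not a basis, dim(span) = 2

Check whether v₃ can be written as a linear combination of v₁ and v₂.
v₃ = (-2)·v₁ + (1)·v₂ = [-3, -1, 0], so the three vectors are linearly dependent.
Thus they do not form a basis for ℝ³, and dim(span{v₁, v₂, v₃}) = 2 (spanned by v₁ and v₂).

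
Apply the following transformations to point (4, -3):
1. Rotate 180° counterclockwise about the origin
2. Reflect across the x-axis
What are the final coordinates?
(-4, -3)

Step 1: Rotate 180° → (-4, 3)
Step 2: Reflect across the x-axis → (-4, -3)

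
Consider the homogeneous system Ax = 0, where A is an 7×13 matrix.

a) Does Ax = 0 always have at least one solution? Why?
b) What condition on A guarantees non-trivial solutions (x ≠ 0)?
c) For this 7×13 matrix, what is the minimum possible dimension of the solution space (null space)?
a) Yes, x = 0 is always a solution. b) When A has linearly dependent columns (rank < n). c) Minimum nullity = 6.

a) x = 0 satisfies A·0 = 0, so the zero vector is always a solution.
b) Non-trivial solutions exist iff the columns of A are linearly dependent, equivalently rank(A) < n (the number of columns).
c) By rank-nullity, rank(A) + nullity(A) = n = 13. Since A has only 7 rows, rank(A) ≤ 7, so nullity(A) ≥ 13 - 7 = 6.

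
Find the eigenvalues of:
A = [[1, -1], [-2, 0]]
λ = -1, 2

Solve det(A - λI) = 0. For a 2×2 matrix this is λ² - (trace)λ + det = 0.
trace(A) = 1 + 0 = 1.
det(A) = (1)*(0) - (-1)*(-2) = 0 - 2 = -2.
Characteristic equation: λ² - (1)λ + (-2) = 0.
Discriminant: (1)² - 4*(-2) = 1 + 8 = 9.
Roots: λ = (1 ± √9) / 2 = -1, 2.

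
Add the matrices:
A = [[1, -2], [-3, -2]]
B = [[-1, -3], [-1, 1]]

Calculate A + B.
[[0, -5], [-4, -1]]

Add corresponding elements:
(1)+(-1)=0
(-2)+(-3)=-5
(-3)+(-1)=-4
(-2)+(1)=-1
A + B = [[0, -5], [-4, -1]]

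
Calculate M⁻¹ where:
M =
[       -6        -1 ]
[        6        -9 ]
det(M) = 60
M⁻¹ =
[    -3/20      1/60 ]
[    -1/10     -1/10 ]

For a 2×2 matrix M = [[a, b], [c, d]] with det(M) ≠ 0, M⁻¹ = (1/det(M)) * [[d, -b], [-c, a]].
det(M) = (-6)*(-9) - (-1)*(6) = 54 + 6 = 60.
M⁻¹ = (1/60) * [[-9, 1], [-6, -6]].
Dividing each entry by 60 and reducing:
M⁻¹ =
[    -3/20      1/60 ]
[    -1/10     -1/10 ]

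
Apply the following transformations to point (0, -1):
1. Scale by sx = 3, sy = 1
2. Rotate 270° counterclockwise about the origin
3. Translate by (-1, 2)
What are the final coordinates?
(-2, 2)

Step 1: Scale → (0, -1)
Step 2: Rotate 270° → (-1, 0)
Step 3: Translate → (-2, 2)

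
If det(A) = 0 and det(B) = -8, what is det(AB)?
0

Use the multiplicative property of determinants: det(AB) = det(A)*det(B).
det(AB) = (0)*(-8) = 0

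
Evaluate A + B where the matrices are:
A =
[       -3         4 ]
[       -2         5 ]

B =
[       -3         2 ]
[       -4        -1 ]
A + B =
[       -6         6 ]
[       -6         4 ]

Matrix addition is elementwise: (A+B)[i][j] = A[i][j] + B[i][j].
  (A+B)[0][0] = (-3) + (-3) = -6
  (A+B)[0][1] = (4) + (2) = 6
  (A+B)[1][0] = (-2) + (-4) = -6
  (A+B)[1][1] = (5) + (-1) = 4
A + B =
[       -6         6 ]
[       -6         4 ]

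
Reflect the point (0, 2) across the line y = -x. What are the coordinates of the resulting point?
(-2, 0)

Reflection across line y = -x: (0, 2) → (-2, 0)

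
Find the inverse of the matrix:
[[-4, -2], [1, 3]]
[[-3/10, -1/5], [1/10, 2/5]]

For [[a,b],[c,d]], inverse = (1/det)·[[d,-b],[-c,a]]
det = -4·3 - -2·1 = -10
Inverse = (1/-10)·[[3, 2], [-1, -4]]
        = [[-3/10, -1/5], [1/10, 2/5]]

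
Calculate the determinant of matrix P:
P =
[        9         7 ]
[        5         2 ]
det(P) = -17

For a 2×2 matrix [[a, b], [c, d]], det = a*d - b*c.
det(P) = (9)*(2) - (7)*(5) = 18 - 35 = -17.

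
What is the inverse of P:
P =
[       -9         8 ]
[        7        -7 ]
det(P) = 7
P⁻¹ =
[       -1      -8/7 ]
[       -1      -9/7 ]

For a 2×2 matrix P = [[a, b], [c, d]] with det(P) ≠ 0, P⁻¹ = (1/det(P)) * [[d, -b], [-c, a]].
det(P) = (-9)*(-7) - (8)*(7) = 63 - 56 = 7.
P⁻¹ = (1/7) * [[-7, -8], [-7, -9]].
Dividing each entry by 7 and reducing:
P⁻¹ =
[       -1      -8/7 ]
[       -1      -9/7 ]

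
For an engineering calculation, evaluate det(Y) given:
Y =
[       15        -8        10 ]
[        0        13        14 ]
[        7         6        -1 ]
det(Y) = -3149

Expand along row 0 (cofactor expansion): det(Y) = a*(e*i - f*h) - b*(d*i - f*g) + c*(d*h - e*g), where the 3×3 is [[a, b, c], [d, e, f], [g, h, i]].
Minor M_00 = (13)*(-1) - (14)*(6) = -13 - 84 = -97.
Minor M_01 = (0)*(-1) - (14)*(7) = 0 - 98 = -98.
Minor M_02 = (0)*(6) - (13)*(7) = 0 - 91 = -91.
det(Y) = (15)*(-97) - (-8)*(-98) + (10)*(-91) = -1455 - 784 - 910 = -3149.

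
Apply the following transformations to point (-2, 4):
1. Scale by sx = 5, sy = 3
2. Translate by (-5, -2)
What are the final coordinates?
(-15, 10)

Step 1: Scale (-2, 4) by (sx, sy) = (5, 3) → (-10, 12)
Step 2: Translate by (-5, -2) → (-15, 10)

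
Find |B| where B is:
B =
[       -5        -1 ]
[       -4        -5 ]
det(B) = 21

For a 2×2 matrix [[a, b], [c, d]], det = a*d - b*c.
det(B) = (-5)*(-5) - (-1)*(-4) = 25 - 4 = 21.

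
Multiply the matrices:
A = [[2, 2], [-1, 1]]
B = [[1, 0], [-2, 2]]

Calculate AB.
[[-2, 4], [-3, 2]]

Each entry (i,j) of AB = sum over k of A[i][k]*B[k][j].
(AB)[0][0] = (2)*(1) + (2)*(-2) = -2
(AB)[0][1] = (2)*(0) + (2)*(2) = 4
(AB)[1][0] = (-1)*(1) + (1)*(-2) = -3
(AB)[1][1] = (-1)*(0) + (1)*(2) = 2
AB = [[-2, 4], [-3, 2]]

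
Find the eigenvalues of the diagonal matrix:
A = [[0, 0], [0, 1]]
λ₁ = 0, λ₂ = 1

The characteristic polynomial of A is det(A - λI) = (0 - λ)(1 - λ) = 0.
The roots are λ = 0 and λ = 1, so the eigenvalues are the diagonal entries.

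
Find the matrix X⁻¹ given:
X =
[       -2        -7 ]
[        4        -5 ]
det(X) = 38
X⁻¹ =
[    -5/38      7/38 ]
[    -2/19     -1/19 ]

For a 2×2 matrix X = [[a, b], [c, d]] with det(X) ≠ 0, X⁻¹ = (1/det(X)) * [[d, -b], [-c, a]].
det(X) = (-2)*(-5) - (-7)*(4) = 10 + 28 = 38.
X⁻¹ = (1/38) * [[-5, 7], [-4, -2]].
Dividing each entry by 38 and reducing:
X⁻¹ =
[    -5/38      7/38 ]
[    -2/19     -1/19 ]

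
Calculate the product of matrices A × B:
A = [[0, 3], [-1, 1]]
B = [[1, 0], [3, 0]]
[[9, 0], [2, 0]]

Matrix multiplication:
C[0][0] = 0×1 + 3×3 = 9
C[0][1] = 0×0 + 3×0 = 0
C[1][0] = -1×1 + 1×3 = 2
C[1][1] = -1×0 + 1×0 = 0
Result: [[9, 0], [2, 0]]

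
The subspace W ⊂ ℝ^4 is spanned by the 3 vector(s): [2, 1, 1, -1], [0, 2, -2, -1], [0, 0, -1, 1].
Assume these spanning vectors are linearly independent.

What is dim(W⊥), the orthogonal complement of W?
dim(W⊥) = 1

For any subspace W of ℝ^n, dim(W) + dim(W⊥) = n (the whole-space dimension).
Here the given 3 vectors are linearly independent, so dim(W) = 3.
Thus dim(W⊥) = n - dim(W) = 4 - 3 = 1.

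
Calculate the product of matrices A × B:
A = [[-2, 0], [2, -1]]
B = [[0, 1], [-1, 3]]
[[0, -2], [1, -1]]

Matrix multiplication:
C[0][0] = -2×0 + 0×-1 = 0
C[0][1] = -2×1 + 0×3 = -2
C[1][0] = 2×0 + -1×-1 = 1
C[1][1] = 2×1 + -1×3 = -1
Result: [[0, -2], [1, -1]]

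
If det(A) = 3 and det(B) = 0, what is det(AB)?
0

Use the multiplicative property of determinants: det(AB) = det(A)*det(B).
det(AB) = (3)*(0) = 0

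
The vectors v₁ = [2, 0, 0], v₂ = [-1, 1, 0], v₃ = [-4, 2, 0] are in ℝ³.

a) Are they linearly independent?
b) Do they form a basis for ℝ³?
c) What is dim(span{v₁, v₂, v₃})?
Not independent, not a basis, dim(span) = 2

Check whether v₃ can be written as a linear combination of v₁ and v₂.
v₃ = (-1)·v₁ + (2)·v₂ = [-4, 2, 0], so the three vectors are linearly dependent.
Thus they do not form a basis for ℝ³, and dim(span{v₁, v₂, v₃}) = 2 (spanned by v₁ and v₂).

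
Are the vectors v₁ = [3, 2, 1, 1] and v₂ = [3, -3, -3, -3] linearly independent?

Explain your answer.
Yes, linearly independent

Two vectors are linearly dependent iff one is a scalar multiple of the other.
No single scalar k satisfies v₂ = k·v₁ (the ratios of corresponding entries disagree), so v₁ and v₂ are linearly independent.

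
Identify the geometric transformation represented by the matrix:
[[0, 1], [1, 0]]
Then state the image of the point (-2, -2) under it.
reflection across the line y = x; image of (-2, -2) is (-2, -2)

This is a symmetric orthogonal matrix with determinant -1, which characterizes a reflection in ℝ².
The matrix [[0, 1], [1, 0]] represents: reflection across the line y = x.
Applying it to (-2, -2): [0·-2 + 1·-2, 1·-2 + 0·-2] = (-2, -2).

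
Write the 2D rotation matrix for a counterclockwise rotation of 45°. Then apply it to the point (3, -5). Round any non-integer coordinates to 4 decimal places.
R = [[√2/2, -√2/2], [√2/2, √2/2]]; R·(3, -5) = (5.6569, -1.4142)

Rotation matrix formula: R(θ) = [[cos θ, -sin θ], [sin θ, cos θ]]
For θ = 45°:
cos(45°) = √2/2
sin(45°) = √2/2
R = [[√2/2, -√2/2], [√2/2, √2/2]]
Apply to (3, -5): [√2/2·3 + (-√2/2)·-5, √2/2·3 + √2/2·-5] = (5.6569, -1.4142)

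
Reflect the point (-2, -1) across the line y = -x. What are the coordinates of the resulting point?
(1, 2)

Reflection across line y = -x: (-2, -1) → (1, 2)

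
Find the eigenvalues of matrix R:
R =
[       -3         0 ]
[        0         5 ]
λ = -3, 5

Solve det(R - λI) = 0. For a 2×2 matrix the characteristic equation is λ² - (trace)λ + det = 0.
trace(R) = a + d = -3 + 5 = 2.
det(R) = a*d - b*c = (-3)*(5) - (0)*(0) = -15 - 0 = -15.
Characteristic equation: λ² - (2)λ + (-15) = 0.
Discriminant = (2)² - 4*(-15) = 4 + 60 = 64.
λ = (2 ± √64) / 2 = (2 ± 8) / 2 = -3, 5.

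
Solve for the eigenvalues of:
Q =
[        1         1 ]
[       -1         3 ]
λ = 2, 2

Solve det(Q - λI) = 0. For a 2×2 matrix the characteristic equation is λ² - (trace)λ + det = 0.
trace(Q) = a + d = 1 + 3 = 4.
det(Q) = a*d - b*c = (1)*(3) - (1)*(-1) = 3 + 1 = 4.
Characteristic equation: λ² - (4)λ + (4) = 0.
Discriminant = (4)² - 4*(4) = 16 - 16 = 0.
λ = (4 ± √0) / 2 = (4 ± 0) / 2 = 2, 2.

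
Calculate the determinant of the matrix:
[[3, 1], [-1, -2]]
-5

For a 2×2 matrix [[a, b], [c, d]], det = ad - bc
det = (3)(-2) - (1)(-1) = -6 - -1 = -5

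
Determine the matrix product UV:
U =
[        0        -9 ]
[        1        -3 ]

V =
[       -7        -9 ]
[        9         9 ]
UV =
[      -81       -81 ]
[      -34       -36 ]

Matrix multiplication: (UV)[i][j] = sum over k of U[i][k] * V[k][j].
  (UV)[0][0] = (0)*(-7) + (-9)*(9) = -81
  (UV)[0][1] = (0)*(-9) + (-9)*(9) = -81
  (UV)[1][0] = (1)*(-7) + (-3)*(9) = -34
  (UV)[1][1] = (1)*(-9) + (-3)*(9) = -36
UV =
[      -81       -81 ]
[      -34       -36 ]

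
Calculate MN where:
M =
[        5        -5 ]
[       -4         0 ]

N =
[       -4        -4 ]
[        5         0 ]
MN =
[      -45       -20 ]
[       16        16 ]

Matrix multiplication: (MN)[i][j] = sum over k of M[i][k] * N[k][j].
  (MN)[0][0] = (5)*(-4) + (-5)*(5) = -45
  (MN)[0][1] = (5)*(-4) + (-5)*(0) = -20
  (MN)[1][0] = (-4)*(-4) + (0)*(5) = 16
  (MN)[1][1] = (-4)*(-4) + (0)*(0) = 16
MN =
[      -45       -20 ]
[       16        16 ]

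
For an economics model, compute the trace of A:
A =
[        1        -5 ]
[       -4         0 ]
tr(A) = 1 + 0 = 1

The trace of a square matrix is the sum of its diagonal entries.
Diagonal entries of A: A[0][0] = 1, A[1][1] = 0.
tr(A) = 1 + 0 = 1.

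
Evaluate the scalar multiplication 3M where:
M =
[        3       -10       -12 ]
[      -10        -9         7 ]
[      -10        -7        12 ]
3M =
[        9       -30       -36 ]
[      -30       -27        21 ]
[      -30       -21        36 ]

Scalar multiplication is elementwise: (3M)[i][j] = 3 * M[i][j].
  (3M)[0][0] = 3 * (3) = 9
  (3M)[0][1] = 3 * (-10) = -30
  (3M)[0][2] = 3 * (-12) = -36
  (3M)[1][0] = 3 * (-10) = -30
  (3M)[1][1] = 3 * (-9) = -27
  (3M)[1][2] = 3 * (7) = 21
  (3M)[2][0] = 3 * (-10) = -30
  (3M)[2][1] = 3 * (-7) = -21
  (3M)[2][2] = 3 * (12) = 36
3M =
[        9       -30       -36 ]
[      -30       -27        21 ]
[      -30       -21        36 ]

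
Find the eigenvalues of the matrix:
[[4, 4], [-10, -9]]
λ = -4 and λ = -1

Characteristic equation: det(A - λI) = 0
λ² - (trace)λ + (det) = 0
λ² - (-5)λ + (4) = 0
λ² + 5λ + 4 = 0
Solving: λ = -4, -1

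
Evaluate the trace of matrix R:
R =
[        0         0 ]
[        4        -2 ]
tr(R) = 0 - 2 = -2

The trace of a square matrix is the sum of its diagonal entries.
Diagonal entries of R: R[0][0] = 0, R[1][1] = -2.
tr(R) = 0 - 2 = -2.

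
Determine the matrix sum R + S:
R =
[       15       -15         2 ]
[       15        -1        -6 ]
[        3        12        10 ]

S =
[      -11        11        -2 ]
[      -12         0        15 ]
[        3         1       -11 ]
R + S =
[        4        -4         0 ]
[        3        -1         9 ]
[        6        13        -1 ]

Matrix addition is elementwise: (R+S)[i][j] = R[i][j] + S[i][j].
  (R+S)[0][0] = (15) + (-11) = 4
  (R+S)[0][1] = (-15) + (11) = -4
  (R+S)[0][2] = (2) + (-2) = 0
  (R+S)[1][0] = (15) + (-12) = 3
  (R+S)[1][1] = (-1) + (0) = -1
  (R+S)[1][2] = (-6) + (15) = 9
  (R+S)[2][0] = (3) + (3) = 6
  (R+S)[2][1] = (12) + (1) = 13
  (R+S)[2][2] = (10) + (-11) = -1
R + S =
[        4        -4         0 ]
[        3        -1         9 ]
[        6        13        -1 ]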